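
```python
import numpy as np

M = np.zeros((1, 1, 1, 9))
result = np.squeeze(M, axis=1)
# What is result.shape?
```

(1, 1, 9)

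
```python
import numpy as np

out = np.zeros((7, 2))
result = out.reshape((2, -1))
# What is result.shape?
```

(2, 7)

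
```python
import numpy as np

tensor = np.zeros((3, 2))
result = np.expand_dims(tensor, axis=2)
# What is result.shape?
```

(3, 2, 1)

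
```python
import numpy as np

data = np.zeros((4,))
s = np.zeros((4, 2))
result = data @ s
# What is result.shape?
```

(2,)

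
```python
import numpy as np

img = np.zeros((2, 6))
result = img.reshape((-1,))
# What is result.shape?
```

(12,)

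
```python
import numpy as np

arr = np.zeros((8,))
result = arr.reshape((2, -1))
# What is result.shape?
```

(2, 4)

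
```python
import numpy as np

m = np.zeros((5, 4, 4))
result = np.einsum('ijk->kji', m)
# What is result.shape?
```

(4, 4, 5)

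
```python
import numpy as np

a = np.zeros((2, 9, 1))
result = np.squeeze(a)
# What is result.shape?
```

(2, 9)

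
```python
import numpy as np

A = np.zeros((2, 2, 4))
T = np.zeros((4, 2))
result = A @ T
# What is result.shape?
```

(2, 2, 2)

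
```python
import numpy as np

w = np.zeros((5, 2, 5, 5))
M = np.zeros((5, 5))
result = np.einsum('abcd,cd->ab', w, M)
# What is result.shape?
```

(5, 2)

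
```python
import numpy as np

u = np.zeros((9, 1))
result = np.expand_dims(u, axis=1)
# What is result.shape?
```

(9, 1, 1)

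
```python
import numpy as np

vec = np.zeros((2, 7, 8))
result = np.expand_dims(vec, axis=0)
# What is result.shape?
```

(1, 2, 7, 8)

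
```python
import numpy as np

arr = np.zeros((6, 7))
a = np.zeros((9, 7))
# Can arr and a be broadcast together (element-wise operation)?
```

No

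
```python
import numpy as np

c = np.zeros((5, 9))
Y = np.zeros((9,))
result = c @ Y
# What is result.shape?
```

(5,)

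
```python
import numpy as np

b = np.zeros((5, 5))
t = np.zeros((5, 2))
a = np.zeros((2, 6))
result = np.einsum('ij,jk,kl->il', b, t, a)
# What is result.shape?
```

(5, 6)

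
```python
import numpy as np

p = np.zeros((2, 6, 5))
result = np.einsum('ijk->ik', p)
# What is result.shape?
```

(2, 5)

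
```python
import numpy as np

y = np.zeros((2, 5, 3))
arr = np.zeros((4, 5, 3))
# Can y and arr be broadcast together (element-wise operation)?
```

No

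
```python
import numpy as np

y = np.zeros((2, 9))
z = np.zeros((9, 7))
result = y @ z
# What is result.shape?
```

(2, 7)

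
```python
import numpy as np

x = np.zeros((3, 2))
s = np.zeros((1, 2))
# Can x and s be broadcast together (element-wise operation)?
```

Yes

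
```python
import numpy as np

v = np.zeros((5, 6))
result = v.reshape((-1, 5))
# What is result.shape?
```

(6, 5)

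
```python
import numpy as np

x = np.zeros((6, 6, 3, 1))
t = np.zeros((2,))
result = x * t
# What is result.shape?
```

(6, 6, 3, 2)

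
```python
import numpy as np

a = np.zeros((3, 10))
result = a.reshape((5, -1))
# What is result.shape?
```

(5, 6)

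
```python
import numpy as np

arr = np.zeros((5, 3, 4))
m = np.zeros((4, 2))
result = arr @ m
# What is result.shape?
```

(5, 3, 2)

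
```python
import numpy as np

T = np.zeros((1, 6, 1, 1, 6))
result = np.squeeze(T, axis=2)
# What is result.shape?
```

(1, 6, 1, 6)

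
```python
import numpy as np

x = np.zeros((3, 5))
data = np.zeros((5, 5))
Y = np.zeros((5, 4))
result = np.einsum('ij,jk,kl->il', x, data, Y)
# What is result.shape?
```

(3, 4)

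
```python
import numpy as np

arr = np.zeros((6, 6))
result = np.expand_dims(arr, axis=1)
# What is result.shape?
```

(6, 1, 6)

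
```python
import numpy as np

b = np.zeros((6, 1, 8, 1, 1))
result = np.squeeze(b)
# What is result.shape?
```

(6, 8)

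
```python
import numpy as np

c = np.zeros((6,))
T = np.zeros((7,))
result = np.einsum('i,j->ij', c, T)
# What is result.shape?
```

(6, 7)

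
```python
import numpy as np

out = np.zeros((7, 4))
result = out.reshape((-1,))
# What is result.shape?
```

(28,)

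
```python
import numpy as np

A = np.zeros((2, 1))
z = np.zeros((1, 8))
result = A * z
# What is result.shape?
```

(2, 8)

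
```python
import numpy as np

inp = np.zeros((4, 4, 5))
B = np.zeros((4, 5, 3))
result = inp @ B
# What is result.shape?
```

(4, 4, 3)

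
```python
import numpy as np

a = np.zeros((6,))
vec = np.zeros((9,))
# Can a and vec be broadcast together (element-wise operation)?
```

No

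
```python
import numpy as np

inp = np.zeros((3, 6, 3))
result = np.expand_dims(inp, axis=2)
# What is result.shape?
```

(3, 6, 1, 3)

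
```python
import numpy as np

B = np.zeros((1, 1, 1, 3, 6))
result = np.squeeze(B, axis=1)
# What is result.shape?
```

(1, 1, 3, 6)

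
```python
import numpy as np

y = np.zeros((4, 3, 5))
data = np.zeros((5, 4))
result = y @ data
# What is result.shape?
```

(4, 3, 4)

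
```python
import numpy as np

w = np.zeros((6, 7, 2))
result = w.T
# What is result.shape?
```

(2, 7, 6)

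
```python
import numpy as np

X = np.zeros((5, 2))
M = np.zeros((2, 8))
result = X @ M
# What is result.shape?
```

(5, 8)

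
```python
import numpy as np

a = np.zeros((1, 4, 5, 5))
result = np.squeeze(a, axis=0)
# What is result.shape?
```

(4, 5, 5)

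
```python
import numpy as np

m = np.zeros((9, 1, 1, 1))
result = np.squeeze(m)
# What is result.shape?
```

(9,)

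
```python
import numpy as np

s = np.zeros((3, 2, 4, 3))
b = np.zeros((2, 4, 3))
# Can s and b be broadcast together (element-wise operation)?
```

Yes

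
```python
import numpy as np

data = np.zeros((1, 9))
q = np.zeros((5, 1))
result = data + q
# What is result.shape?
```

(5, 9)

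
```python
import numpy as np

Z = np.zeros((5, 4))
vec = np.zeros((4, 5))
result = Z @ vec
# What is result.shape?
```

(5, 5)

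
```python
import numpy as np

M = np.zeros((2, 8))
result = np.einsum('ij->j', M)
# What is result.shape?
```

(8,)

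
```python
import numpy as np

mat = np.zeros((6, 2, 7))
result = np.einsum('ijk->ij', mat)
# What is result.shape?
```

(6, 2)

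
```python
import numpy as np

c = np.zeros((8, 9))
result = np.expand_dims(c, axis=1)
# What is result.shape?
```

(8, 1, 9)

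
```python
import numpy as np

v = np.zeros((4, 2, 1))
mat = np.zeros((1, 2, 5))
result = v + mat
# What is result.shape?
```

(4, 2, 5)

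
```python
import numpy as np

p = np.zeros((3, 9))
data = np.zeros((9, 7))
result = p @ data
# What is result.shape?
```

(3, 7)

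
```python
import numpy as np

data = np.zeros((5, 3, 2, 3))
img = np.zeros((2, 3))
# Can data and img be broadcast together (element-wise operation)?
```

Yes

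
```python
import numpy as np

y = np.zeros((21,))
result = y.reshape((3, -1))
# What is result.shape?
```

(3, 7)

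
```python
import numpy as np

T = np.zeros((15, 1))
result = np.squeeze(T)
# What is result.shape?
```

(15,)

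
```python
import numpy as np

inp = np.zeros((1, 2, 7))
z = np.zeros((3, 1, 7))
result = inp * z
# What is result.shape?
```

(3, 2, 7)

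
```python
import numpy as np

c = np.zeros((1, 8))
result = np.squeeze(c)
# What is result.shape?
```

(8,)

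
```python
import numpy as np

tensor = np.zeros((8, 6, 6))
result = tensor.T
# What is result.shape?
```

(6, 6, 8)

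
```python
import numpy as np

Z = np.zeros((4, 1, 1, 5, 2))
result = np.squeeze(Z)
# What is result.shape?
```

(4, 5, 2)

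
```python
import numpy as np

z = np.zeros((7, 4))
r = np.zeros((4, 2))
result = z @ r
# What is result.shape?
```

(7, 2)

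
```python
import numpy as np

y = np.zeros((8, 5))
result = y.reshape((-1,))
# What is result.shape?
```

(40,)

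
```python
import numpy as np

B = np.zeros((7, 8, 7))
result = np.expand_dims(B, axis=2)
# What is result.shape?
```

(7, 8, 1, 7)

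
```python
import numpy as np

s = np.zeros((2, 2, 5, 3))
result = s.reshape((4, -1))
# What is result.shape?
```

(4, 15)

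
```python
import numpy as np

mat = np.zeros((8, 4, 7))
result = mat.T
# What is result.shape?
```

(7, 4, 8)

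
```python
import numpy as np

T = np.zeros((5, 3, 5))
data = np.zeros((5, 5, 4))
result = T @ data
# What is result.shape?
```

(5, 3, 4)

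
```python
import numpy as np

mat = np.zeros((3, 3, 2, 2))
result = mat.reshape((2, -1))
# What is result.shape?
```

(2, 18)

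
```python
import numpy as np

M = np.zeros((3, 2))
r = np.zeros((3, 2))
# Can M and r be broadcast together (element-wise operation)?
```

Yes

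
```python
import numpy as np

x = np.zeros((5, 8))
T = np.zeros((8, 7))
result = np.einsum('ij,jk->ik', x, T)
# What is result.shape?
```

(5, 7)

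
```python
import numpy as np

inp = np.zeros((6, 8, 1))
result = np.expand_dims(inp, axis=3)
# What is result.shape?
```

(6, 8, 1, 1)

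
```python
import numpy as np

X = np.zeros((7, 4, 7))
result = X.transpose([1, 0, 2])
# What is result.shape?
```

(4, 7, 7)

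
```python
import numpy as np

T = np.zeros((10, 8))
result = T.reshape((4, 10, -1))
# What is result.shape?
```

(4, 10, 2)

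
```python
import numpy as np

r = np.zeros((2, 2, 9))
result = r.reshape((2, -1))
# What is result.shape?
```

(2, 18)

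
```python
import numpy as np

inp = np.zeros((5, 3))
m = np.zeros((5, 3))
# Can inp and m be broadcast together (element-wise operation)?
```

Yes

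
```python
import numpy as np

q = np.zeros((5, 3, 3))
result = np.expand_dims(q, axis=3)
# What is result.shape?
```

(5, 3, 3, 1)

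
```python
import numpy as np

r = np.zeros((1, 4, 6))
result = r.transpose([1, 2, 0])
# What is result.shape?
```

(4, 6, 1)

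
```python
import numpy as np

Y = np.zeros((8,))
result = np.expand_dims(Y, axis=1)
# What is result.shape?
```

(8, 1)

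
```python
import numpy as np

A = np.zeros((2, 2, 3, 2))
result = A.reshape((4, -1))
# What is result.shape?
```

(4, 6)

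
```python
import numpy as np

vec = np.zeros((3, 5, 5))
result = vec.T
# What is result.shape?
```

(5, 5, 3)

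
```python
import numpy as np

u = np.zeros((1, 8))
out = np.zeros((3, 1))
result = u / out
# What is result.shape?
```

(3, 8)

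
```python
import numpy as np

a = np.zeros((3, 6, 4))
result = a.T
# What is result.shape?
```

(4, 6, 3)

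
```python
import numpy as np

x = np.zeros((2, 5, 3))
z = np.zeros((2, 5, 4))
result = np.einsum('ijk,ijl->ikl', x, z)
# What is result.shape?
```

(2, 3, 4)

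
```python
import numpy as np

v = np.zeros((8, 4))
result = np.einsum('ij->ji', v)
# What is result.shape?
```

(4, 8)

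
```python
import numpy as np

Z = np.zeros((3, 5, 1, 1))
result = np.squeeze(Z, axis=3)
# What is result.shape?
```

(3, 5, 1)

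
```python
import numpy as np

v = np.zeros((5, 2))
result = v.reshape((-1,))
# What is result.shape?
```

(10,)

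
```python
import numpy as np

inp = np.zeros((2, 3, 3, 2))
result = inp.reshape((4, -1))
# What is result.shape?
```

(4, 9)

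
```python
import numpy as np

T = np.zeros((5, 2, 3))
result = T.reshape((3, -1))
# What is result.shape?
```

(3, 10)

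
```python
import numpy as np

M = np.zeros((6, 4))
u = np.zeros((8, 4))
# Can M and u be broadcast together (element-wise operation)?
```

No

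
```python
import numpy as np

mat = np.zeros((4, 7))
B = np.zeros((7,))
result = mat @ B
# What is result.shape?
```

(4,)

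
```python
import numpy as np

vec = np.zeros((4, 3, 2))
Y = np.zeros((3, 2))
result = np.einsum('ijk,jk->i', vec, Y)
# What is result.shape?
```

(4,)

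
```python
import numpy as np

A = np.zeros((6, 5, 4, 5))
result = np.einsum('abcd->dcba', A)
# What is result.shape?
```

(5, 4, 5, 6)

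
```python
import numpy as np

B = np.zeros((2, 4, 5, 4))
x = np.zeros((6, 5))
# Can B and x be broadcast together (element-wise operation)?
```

No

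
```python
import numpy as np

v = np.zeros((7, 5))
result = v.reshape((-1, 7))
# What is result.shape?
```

(5, 7)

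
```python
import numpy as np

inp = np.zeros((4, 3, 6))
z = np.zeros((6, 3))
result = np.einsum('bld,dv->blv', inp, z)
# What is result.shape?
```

(4, 3, 3)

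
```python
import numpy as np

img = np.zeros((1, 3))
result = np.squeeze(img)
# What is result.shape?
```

(3,)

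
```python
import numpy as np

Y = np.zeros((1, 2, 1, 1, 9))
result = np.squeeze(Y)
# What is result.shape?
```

(2, 9)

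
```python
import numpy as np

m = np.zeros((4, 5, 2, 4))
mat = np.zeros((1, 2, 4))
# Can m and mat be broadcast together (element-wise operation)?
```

Yes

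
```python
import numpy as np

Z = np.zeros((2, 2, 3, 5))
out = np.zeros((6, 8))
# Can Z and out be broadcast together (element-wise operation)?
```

No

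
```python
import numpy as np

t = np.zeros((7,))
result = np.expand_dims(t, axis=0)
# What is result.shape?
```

(1, 7)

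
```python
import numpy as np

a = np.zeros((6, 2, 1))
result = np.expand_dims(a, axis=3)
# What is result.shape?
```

(6, 2, 1, 1)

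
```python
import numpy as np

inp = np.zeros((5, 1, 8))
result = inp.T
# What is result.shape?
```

(8, 1, 5)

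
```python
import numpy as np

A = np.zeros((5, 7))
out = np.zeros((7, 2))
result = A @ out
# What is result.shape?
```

(5, 2)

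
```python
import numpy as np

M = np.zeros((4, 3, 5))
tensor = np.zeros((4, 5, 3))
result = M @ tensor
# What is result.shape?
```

(4, 3, 3)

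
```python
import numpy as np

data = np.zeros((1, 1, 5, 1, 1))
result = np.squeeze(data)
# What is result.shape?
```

(5,)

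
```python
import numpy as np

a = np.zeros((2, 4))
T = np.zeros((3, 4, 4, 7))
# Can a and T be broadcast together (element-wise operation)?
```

No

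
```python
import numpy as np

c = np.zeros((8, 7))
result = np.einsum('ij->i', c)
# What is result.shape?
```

(8,)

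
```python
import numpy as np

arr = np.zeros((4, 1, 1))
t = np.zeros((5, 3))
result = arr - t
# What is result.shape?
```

(4, 5, 3)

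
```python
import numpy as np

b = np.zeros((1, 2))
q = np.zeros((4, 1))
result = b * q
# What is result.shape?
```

(4, 2)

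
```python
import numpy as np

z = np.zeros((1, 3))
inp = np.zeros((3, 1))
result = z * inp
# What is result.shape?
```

(3, 3)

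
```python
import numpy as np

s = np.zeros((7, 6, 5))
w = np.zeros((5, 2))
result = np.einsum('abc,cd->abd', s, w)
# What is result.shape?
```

(7, 6, 2)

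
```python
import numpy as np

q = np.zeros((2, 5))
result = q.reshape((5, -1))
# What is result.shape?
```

(5, 2)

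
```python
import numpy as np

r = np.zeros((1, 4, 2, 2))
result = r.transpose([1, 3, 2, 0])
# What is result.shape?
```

(4, 2, 2, 1)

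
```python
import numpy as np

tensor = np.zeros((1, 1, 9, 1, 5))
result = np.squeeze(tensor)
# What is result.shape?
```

(9, 5)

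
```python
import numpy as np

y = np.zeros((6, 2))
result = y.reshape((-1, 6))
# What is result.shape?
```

(2, 6)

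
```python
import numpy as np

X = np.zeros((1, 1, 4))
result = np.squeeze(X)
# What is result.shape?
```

(4,)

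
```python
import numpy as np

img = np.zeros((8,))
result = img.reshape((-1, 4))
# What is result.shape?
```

(2, 4)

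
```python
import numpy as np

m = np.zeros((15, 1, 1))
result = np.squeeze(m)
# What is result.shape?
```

(15,)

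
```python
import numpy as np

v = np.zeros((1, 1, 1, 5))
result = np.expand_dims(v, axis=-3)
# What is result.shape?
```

(1, 1, 1, 1, 5)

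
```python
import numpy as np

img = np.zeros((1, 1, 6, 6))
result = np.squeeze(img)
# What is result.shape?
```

(6, 6)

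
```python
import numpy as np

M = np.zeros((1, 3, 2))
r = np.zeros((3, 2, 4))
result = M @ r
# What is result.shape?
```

(3, 3, 4)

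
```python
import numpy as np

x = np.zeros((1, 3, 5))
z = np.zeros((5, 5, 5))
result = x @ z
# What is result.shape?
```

(5, 3, 5)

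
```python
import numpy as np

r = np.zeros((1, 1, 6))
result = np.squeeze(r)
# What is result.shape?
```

(6,)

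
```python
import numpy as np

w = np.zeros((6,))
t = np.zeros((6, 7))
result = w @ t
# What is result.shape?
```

(7,)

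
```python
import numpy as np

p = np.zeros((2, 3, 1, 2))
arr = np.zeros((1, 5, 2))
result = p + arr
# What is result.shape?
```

(2, 3, 5, 2)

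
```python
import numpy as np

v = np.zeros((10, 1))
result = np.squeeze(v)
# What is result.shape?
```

(10,)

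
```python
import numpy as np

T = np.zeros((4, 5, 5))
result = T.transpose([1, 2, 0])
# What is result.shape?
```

(5, 5, 4)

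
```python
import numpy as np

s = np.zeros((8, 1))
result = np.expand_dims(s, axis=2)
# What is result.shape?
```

(8, 1, 1)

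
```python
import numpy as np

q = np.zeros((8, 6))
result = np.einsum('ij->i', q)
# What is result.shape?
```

(8,)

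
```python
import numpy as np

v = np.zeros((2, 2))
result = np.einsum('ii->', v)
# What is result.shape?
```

()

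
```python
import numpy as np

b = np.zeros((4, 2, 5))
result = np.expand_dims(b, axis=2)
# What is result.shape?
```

(4, 2, 1, 5)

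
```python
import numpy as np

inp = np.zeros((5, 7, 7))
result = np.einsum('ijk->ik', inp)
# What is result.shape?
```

(5, 7)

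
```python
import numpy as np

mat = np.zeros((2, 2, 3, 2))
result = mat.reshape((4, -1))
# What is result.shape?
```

(4, 6)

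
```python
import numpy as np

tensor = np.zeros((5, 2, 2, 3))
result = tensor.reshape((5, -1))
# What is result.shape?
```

(5, 12)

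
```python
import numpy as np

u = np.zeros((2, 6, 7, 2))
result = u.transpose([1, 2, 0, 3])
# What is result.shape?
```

(6, 7, 2, 2)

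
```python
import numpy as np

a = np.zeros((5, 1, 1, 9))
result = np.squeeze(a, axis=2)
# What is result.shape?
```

(5, 1, 9)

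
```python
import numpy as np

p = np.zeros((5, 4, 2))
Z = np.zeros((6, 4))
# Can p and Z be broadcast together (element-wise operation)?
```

No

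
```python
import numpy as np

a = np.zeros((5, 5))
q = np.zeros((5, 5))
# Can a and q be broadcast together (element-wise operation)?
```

Yes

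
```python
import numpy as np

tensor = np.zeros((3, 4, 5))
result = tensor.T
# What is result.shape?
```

(5, 4, 3)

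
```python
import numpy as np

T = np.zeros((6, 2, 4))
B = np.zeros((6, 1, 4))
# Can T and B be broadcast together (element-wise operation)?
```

Yes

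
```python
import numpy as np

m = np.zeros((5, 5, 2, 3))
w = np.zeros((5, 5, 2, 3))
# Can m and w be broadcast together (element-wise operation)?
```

Yes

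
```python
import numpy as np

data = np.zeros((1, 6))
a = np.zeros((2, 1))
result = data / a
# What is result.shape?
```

(2, 6)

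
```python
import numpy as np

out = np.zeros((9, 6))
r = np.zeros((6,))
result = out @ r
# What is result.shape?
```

(9,)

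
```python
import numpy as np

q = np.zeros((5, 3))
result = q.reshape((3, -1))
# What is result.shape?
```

(3, 5)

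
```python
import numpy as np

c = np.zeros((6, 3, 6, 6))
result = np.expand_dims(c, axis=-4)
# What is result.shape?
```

(6, 1, 3, 6, 6)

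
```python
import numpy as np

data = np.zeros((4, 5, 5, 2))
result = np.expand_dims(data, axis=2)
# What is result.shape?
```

(4, 5, 1, 5, 2)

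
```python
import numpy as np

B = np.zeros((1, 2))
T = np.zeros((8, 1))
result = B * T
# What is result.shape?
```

(8, 2)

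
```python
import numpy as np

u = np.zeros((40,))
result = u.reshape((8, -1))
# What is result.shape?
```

(8, 5)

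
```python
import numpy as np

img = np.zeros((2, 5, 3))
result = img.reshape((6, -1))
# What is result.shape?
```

(6, 5)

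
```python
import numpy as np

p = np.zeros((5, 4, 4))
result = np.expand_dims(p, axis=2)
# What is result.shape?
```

(5, 4, 1, 4)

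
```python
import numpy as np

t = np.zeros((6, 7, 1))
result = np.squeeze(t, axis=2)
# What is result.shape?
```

(6, 7)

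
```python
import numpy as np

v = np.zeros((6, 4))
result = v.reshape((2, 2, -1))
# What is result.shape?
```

(2, 2, 6)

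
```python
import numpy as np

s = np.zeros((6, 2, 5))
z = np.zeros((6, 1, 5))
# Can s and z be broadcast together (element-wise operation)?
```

Yes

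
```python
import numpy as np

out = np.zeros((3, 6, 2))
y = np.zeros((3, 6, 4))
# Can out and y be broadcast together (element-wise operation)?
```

No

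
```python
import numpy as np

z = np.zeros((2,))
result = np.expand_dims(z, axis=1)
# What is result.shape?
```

(2, 1)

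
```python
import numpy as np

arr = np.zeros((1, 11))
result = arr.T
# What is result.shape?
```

(11, 1)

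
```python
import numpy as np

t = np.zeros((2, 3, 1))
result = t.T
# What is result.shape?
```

(1, 3, 2)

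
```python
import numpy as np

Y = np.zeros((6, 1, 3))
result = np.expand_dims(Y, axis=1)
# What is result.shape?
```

(6, 1, 1, 3)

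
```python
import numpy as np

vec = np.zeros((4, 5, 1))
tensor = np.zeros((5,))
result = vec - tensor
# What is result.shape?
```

(4, 5, 5)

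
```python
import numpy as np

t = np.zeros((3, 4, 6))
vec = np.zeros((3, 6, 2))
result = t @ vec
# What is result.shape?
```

(3, 4, 2)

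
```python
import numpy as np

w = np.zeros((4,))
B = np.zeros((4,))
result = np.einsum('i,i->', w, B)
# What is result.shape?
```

()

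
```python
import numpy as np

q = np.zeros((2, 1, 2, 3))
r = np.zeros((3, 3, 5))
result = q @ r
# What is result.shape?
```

(2, 3, 2, 5)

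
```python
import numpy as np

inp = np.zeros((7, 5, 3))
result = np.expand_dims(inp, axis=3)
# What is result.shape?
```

(7, 5, 3, 1)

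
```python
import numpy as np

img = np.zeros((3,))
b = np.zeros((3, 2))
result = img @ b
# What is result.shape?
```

(2,)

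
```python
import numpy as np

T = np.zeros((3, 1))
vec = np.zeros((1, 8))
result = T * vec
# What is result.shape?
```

(3, 8)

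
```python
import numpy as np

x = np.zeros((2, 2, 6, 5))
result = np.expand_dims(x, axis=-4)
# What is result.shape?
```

(2, 1, 2, 6, 5)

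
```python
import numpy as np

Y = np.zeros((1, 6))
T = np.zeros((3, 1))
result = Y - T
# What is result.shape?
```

(3, 6)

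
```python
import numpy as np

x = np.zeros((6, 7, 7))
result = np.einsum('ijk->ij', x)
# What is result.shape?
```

(6, 7)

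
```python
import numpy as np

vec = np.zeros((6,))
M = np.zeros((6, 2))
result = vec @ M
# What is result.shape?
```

(2,)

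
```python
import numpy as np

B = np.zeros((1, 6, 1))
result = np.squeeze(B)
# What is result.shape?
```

(6,)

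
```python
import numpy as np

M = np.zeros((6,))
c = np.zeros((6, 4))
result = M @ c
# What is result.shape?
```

(4,)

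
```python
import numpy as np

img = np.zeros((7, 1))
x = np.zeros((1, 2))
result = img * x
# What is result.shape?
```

(7, 2)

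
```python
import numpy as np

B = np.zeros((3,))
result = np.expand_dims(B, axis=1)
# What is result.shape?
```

(3, 1)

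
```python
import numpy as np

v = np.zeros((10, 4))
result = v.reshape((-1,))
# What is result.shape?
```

(40,)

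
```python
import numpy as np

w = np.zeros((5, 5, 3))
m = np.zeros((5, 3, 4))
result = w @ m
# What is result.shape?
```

(5, 5, 4)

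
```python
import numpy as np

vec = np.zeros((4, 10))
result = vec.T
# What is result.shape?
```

(10, 4)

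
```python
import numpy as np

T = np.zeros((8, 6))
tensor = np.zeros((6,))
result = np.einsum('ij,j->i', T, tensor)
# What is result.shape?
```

(8,)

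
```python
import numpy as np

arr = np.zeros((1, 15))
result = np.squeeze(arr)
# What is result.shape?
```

(15,)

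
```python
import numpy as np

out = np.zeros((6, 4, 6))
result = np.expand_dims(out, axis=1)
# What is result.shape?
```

(6, 1, 4, 6)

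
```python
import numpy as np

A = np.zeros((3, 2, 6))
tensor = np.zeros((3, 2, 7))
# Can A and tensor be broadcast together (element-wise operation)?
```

No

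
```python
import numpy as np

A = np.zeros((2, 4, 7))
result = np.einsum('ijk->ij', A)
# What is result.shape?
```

(2, 4)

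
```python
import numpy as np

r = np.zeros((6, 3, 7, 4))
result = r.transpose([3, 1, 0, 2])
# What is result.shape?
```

(4, 3, 6, 7)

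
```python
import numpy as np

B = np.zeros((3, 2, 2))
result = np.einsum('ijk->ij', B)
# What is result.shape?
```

(3, 2)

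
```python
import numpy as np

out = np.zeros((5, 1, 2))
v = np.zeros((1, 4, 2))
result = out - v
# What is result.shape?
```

(5, 4, 2)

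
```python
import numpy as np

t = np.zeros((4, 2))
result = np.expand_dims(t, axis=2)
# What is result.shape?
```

(4, 2, 1)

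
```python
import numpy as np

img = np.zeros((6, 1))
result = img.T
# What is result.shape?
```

(1, 6)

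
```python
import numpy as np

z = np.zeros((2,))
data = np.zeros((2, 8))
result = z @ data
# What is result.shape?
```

(8,)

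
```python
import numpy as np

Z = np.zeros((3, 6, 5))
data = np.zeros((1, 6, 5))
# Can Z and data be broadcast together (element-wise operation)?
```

Yes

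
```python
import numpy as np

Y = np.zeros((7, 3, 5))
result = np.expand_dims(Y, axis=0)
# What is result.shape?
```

(1, 7, 3, 5)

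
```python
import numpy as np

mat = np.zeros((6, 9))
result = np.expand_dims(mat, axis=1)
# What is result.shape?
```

(6, 1, 9)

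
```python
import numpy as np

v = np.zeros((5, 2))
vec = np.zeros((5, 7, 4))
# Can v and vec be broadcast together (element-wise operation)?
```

No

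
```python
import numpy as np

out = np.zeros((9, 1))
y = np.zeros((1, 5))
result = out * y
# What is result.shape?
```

(9, 5)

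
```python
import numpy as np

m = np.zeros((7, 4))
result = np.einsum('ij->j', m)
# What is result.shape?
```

(4,)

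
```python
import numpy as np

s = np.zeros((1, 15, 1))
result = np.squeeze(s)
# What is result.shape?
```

(15,)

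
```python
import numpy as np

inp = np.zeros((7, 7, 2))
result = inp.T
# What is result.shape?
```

(2, 7, 7)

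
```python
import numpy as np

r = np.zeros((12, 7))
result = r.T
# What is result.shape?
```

(7, 12)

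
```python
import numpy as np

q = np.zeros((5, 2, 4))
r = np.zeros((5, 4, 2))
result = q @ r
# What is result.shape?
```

(5, 2, 2)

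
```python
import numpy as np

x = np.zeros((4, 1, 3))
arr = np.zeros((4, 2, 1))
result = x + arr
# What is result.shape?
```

(4, 2, 3)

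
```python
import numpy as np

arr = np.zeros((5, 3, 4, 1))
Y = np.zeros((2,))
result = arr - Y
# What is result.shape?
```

(5, 3, 4, 2)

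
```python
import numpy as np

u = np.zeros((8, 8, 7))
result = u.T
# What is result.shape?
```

(7, 8, 8)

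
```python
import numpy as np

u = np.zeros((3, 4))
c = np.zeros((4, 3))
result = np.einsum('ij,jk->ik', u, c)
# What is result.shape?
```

(3, 3)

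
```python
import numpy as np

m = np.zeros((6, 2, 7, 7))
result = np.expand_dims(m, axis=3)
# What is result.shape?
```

(6, 2, 7, 1, 7)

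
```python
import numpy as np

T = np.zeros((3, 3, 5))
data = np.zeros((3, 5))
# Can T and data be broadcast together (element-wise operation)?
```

Yes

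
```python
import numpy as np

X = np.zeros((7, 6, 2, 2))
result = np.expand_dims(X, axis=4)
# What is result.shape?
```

(7, 6, 2, 2, 1)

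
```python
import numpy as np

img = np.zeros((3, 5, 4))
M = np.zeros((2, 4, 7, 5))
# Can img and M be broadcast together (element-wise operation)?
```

No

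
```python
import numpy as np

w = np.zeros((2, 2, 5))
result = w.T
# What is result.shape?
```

(5, 2, 2)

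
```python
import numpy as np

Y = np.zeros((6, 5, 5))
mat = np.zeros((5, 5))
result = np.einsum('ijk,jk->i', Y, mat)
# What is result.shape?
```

(6,)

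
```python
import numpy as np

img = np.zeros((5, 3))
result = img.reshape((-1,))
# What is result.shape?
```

(15,)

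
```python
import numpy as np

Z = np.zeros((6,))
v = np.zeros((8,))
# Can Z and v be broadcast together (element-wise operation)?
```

No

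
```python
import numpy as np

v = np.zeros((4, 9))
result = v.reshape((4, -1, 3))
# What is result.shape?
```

(4, 3, 3)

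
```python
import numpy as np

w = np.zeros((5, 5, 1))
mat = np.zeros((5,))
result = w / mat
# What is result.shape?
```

(5, 5, 5)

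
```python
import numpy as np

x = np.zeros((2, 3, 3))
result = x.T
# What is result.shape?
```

(3, 3, 2)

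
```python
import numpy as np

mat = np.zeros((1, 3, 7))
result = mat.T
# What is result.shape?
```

(7, 3, 1)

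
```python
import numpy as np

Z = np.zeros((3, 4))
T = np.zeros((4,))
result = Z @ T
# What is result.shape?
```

(3,)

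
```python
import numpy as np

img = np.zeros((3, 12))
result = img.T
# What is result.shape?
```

(12, 3)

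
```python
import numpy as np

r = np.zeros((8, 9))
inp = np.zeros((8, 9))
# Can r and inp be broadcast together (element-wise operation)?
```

Yes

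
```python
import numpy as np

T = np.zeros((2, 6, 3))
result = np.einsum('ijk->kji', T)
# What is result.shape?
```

(3, 6, 2)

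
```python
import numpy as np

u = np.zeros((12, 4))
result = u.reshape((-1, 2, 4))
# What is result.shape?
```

(6, 2, 4)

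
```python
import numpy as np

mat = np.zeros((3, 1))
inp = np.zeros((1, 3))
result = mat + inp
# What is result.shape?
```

(3, 3)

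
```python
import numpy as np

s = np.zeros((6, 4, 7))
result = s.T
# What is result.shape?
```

(7, 4, 6)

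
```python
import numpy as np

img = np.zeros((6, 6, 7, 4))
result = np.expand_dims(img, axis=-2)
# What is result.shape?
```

(6, 6, 7, 1, 4)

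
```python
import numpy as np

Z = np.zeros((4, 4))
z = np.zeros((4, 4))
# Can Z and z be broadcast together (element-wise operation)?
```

Yes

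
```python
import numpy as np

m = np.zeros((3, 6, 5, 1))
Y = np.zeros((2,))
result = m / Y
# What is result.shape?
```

(3, 6, 5, 2)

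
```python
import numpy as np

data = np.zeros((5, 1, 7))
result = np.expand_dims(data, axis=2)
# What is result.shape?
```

(5, 1, 1, 7)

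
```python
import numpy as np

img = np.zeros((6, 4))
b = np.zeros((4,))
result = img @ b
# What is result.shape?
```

(6,)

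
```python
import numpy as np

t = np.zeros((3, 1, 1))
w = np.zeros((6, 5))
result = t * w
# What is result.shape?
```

(3, 6, 5)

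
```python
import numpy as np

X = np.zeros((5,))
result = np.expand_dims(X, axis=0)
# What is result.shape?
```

(1, 5)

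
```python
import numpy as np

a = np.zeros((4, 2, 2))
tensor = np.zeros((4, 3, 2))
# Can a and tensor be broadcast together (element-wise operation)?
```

No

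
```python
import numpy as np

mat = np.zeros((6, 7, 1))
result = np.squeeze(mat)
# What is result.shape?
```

(6, 7)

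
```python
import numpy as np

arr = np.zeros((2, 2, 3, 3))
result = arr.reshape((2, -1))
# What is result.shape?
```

(2, 18)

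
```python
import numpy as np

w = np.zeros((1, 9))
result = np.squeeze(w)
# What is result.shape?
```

(9,)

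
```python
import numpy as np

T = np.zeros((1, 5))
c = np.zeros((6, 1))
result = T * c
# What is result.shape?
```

(6, 5)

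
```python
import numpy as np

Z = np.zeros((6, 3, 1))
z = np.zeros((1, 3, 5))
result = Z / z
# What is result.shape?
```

(6, 3, 5)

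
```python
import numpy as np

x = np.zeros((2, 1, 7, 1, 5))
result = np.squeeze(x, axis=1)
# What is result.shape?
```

(2, 7, 1, 5)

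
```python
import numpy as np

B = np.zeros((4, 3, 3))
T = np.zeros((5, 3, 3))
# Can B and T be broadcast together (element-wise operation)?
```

No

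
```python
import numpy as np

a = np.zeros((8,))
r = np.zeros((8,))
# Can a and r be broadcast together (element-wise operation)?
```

Yes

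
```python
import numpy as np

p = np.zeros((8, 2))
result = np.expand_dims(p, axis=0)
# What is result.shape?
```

(1, 8, 2)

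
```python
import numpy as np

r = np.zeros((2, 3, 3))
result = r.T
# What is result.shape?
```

(3, 3, 2)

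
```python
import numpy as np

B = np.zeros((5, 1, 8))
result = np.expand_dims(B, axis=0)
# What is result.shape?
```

(1, 5, 1, 8)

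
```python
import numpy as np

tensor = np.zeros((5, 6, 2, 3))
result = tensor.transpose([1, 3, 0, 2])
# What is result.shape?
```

(6, 3, 5, 2)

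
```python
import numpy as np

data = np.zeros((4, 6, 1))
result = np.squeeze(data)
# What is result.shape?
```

(4, 6)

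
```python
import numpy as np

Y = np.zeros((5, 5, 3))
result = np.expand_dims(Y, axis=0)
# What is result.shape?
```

(1, 5, 5, 3)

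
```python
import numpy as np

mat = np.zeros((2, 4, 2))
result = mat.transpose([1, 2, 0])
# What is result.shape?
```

(4, 2, 2)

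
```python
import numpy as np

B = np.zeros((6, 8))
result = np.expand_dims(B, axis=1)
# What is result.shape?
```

(6, 1, 8)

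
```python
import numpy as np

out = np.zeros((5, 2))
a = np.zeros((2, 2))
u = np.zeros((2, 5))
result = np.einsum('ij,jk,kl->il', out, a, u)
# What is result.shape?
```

(5, 5)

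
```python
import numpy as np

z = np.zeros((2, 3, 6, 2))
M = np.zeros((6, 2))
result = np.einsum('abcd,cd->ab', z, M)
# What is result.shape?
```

(2, 3)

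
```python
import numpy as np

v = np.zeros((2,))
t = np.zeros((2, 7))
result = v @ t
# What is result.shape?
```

(7,)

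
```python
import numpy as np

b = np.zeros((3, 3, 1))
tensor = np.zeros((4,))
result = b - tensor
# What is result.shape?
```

(3, 3, 4)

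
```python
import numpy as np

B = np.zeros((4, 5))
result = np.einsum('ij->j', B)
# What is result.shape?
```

(5,)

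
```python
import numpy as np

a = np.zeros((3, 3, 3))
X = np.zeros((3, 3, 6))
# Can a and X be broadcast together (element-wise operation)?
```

No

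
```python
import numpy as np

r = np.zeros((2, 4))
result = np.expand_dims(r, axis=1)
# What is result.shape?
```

(2, 1, 4)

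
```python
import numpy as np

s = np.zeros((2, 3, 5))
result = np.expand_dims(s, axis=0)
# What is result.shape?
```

(1, 2, 3, 5)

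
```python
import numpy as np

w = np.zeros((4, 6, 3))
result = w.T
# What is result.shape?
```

(3, 6, 4)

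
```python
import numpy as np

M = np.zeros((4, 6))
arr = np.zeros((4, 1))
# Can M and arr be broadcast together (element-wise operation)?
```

Yes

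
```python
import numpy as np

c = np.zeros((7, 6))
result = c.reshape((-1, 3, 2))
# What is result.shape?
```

(7, 3, 2)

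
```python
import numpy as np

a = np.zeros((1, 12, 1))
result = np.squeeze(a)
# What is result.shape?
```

(12,)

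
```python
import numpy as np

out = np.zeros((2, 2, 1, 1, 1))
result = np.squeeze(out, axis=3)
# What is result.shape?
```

(2, 2, 1, 1)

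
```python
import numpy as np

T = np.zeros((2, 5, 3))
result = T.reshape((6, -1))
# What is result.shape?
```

(6, 5)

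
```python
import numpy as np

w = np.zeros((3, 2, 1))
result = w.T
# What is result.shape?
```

(1, 2, 3)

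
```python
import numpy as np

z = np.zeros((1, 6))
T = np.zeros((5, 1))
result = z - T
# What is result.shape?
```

(5, 6)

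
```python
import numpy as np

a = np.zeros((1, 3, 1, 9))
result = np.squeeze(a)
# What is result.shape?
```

(3, 9)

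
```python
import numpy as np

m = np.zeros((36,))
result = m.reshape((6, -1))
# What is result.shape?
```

(6, 6)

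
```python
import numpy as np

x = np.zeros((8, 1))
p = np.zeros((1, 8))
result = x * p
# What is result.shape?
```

(8, 8)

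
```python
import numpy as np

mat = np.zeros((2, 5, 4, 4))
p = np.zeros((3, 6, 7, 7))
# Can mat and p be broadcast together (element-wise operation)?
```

No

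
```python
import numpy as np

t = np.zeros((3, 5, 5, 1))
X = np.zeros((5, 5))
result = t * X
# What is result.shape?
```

(3, 5, 5, 5)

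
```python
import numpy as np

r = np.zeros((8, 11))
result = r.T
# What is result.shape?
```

(11, 8)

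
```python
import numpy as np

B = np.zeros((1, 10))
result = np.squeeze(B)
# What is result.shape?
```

(10,)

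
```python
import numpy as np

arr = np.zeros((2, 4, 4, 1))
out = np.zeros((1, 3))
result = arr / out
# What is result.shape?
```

(2, 4, 4, 3)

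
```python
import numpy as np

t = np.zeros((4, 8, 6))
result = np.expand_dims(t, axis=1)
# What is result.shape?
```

(4, 1, 8, 6)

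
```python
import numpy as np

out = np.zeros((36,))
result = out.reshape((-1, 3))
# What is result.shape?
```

(12, 3)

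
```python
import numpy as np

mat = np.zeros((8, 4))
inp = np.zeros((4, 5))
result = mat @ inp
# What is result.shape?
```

(8, 5)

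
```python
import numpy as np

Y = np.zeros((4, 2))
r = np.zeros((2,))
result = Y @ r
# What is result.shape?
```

(4,)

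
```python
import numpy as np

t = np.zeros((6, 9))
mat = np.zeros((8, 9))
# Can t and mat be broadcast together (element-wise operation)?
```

No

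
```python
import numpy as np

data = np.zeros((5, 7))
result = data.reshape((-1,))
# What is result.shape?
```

(35,)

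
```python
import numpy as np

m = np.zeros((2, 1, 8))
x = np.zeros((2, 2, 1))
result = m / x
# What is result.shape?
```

(2, 2, 8)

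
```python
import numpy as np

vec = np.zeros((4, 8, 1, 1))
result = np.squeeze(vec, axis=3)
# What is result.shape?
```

(4, 8, 1)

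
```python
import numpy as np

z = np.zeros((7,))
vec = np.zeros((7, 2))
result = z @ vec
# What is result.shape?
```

(2,)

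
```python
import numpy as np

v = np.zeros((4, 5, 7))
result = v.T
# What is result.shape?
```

(7, 5, 4)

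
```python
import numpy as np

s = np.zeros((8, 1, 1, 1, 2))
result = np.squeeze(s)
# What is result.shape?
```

(8, 2)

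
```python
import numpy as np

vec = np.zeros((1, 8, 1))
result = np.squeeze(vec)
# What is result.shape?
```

(8,)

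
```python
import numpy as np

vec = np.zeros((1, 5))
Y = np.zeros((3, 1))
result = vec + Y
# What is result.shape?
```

(3, 5)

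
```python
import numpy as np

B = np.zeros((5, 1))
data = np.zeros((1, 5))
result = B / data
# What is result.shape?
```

(5, 5)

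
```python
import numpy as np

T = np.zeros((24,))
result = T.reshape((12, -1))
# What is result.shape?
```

(12, 2)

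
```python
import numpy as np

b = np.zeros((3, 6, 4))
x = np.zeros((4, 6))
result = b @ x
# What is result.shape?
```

(3, 6, 6)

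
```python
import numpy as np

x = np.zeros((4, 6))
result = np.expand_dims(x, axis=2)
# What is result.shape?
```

(4, 6, 1)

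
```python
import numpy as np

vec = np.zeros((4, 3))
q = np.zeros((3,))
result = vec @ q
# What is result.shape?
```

(4,)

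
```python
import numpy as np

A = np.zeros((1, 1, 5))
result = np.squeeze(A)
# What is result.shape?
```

(5,)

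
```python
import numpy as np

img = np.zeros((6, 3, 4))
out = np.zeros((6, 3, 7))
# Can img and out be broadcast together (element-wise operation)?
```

No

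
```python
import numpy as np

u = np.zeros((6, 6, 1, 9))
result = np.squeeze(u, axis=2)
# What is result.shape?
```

(6, 6, 9)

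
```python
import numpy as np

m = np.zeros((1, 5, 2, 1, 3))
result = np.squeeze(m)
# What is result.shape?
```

(5, 2, 3)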